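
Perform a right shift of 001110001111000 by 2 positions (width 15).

Original: 001110001111000 (decimal 7288)
Shift right by 2 positions
Drop the 2 low bits; fill with zeros on the left
Result: 000011100011110 (decimal 1822)
Equivalent: 7288 >> 2 = 7288 ÷ 2^2 = 1822



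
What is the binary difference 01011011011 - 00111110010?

Method 1 - Direct subtraction (column by column from the right: bit − bit − borrow-in; if negative, add 2 and borrow 1 from the next column):
borrow: 01111000000
        01011011011
-       00111110010
-------------------
        00011101001

Method 2 - Add two's complement:
Two's complement of 00111110010: invert → 11000001101, add 1 → 11000001110
  01011011011
+ 11000001110
-------------
 100011101001  (end carry out of the top bit = 1)
Discarding the end carry: 00011101001
Decimal check:
  01011011011 = 512 + 128 + 64 + 16 + 8 + 2 + 1 = 731
  00111110010 = 256 + 128 + 64 + 32 + 16 + 2 = 498
  731 - 498 = 233, and 00011101001 = 128 + 64 + 32 + 8 + 1 = 233 ✓



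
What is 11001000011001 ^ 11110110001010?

XOR: 1 when bits differ
  11001000011001
^ 11110110001010
----------------
  00111110010011
Decimal: 12825 ^ 15754 = 3987



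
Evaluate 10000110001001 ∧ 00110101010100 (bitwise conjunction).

AND: 1 only when both bits are 1
  10000110001001
& 00110101010100
----------------
  00000100000000
Decimal: 8585 & 3412 = 256



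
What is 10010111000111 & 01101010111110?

AND: 1 only when both bits are 1
  10010111000111
& 01101010111110
----------------
  00000010000110
Decimal: 9671 & 6846 = 134



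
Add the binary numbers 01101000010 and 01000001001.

Add column by column from the right: bit + bit + carry-in; write the sum mod 2, carry 1 when the sum is 2 or 3.
carry:  10000000000
        01101000010
+       01000001001
-------------------
       010101001011
(the carry out of the leftmost column, 0, becomes the leading bit)
Decimal check:
  01101000010 = 512 + 256 + 64 + 2 = 834
  01000001001 = 512 + 8 + 1 = 521
  834 + 521 = 1355, and 010101001011 = 1024 + 256 + 64 + 8 + 2 + 1 = 1355 ✓



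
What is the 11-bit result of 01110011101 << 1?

Original: 01110011101 (decimal 925)
Shift left by 1 position
Append 1 zero on the right
Result: 11100111010 (decimal 1850)
Equivalent: 925 << 1 = 925 × 2^1 = 1850



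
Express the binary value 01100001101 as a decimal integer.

Sum of powers of 2 for each 1-bit:
2^0 + 2^2 + 2^3 + 2^8 + 2^9
= 1 + 4 + 8 + 256 + 512
= 781



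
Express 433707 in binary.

Using repeated division by 2:
433707 ÷ 2 = 216853 remainder 1
216853 ÷ 2 = 108426 remainder 1
108426 ÷ 2 = 54213 remainder 0
54213 ÷ 2 = 27106 remainder 1
27106 ÷ 2 = 13553 remainder 0
13553 ÷ 2 = 6776 remainder 1
6776 ÷ 2 = 3388 remainder 0
3388 ÷ 2 = 1694 remainder 0
1694 ÷ 2 = 847 remainder 0
847 ÷ 2 = 423 remainder 1
423 ÷ 2 = 211 remainder 1
211 ÷ 2 = 105 remainder 1
105 ÷ 2 = 52 remainder 1
52 ÷ 2 = 26 remainder 0
26 ÷ 2 = 13 remainder 0
13 ÷ 2 = 6 remainder 1
6 ÷ 2 = 3 remainder 0
3 ÷ 2 = 1 remainder 1
1 ÷ 2 = 0 remainder 1
Reading remainders bottom to top: 1101001111000101011



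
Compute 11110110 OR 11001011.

OR: 1 when either bit is 1
  11110110
| 11001011
----------
  11111111
Decimal: 246 | 203 = 255



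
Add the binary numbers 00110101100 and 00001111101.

Add column by column from the right: bit + bit + carry-in; write the sum mod 2, carry 1 when the sum is 2 or 3.
carry:  01111111000
        00110101100
+       00001111101
-------------------
       001000101001
(the carry out of the leftmost column, 0, becomes the leading bit)
Decimal check:
  00110101100 = 256 + 128 + 32 + 8 + 4 = 428
  00001111101 = 64 + 32 + 16 + 8 + 4 + 1 = 125
  428 + 125 = 553, and 001000101001 = 512 + 32 + 8 + 1 = 553 ✓



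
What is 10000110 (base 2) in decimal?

Sum of powers of 2 for each 1-bit:
2^1 + 2^2 + 2^7
= 2 + 4 + 128
= 134



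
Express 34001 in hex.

Using repeated division by 16 (digits 10–15 are A–F):
34001 ÷ 16 = 2125 remainder 1
2125 ÷ 16 = 132 remainder 13 (D)
132 ÷ 16 = 8 remainder 4
8 ÷ 16 = 0 remainder 8
Reading remainders bottom to top: 84D1



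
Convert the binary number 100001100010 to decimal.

Sum of powers of 2 for each 1-bit:
2^1 + 2^5 + 2^6 + 2^11
= 2 + 32 + 64 + 2048
= 2146



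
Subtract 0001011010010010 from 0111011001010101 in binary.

Method 1 - Direct subtraction (column by column from the right: bit − bit − borrow-in; if negative, add 2 and borrow 1 from the next column):
borrow: 0011111100000100
        0111011001010101
-       0001011010010010
------------------------
        0101111111000011

Method 2 - Add two's complement:
Two's complement of 0001011010010010: invert → 1110100101101101, add 1 → 1110100101101110
  0111011001010101
+ 1110100101101110
------------------
 10101111111000011  (end carry out of the top bit = 1)
Discarding the end carry: 0101111111000011
Decimal check:
  0111011001010101 = 16384 + 8192 + 4096 + 1024 + 512 + 64 + 16 + 4 + 1 = 30293
  0001011010010010 = 4096 + 1024 + 512 + 128 + 16 + 2 = 5778
  30293 - 5778 = 24515, and 0101111111000011 = 16384 + 4096 + 2048 + 1024 + 512 + 256 + 128 + 64 + 2 + 1 = 24515 ✓



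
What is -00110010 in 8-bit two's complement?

Original: 00110010
Step 1 - Invert all bits: 11001101
Step 2 - Add 1: 11001110
Verification: 00110010 + 11001110 = 100000000; discarding the end carry (carry out of the top bit) leaves the 8-bit value 00000000, as required for x + (-x)



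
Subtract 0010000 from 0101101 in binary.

Method 1 - Direct subtraction (column by column from the right: bit − bit − borrow-in; if negative, add 2 and borrow 1 from the next column):
borrow: 0100000
        0101101
-       0010000
---------------
        0011101

Method 2 - Add two's complement:
Two's complement of 0010000: invert → 1101111, add 1 → 1110000
  0101101
+ 1110000
---------
 10011101  (end carry out of the top bit = 1)
Discarding the end carry: 0011101
Decimal check:
  0101101 = 32 + 8 + 4 + 1 = 45
  0010000 = 16
  45 - 16 = 29, and 0011101 = 16 + 8 + 4 + 1 = 29 ✓



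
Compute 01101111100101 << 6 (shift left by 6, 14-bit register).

Original: 01101111100101 (decimal 7141)
Shift left by 6 positions
Append 6 zeros on the right and drop the 6 high bits that overflow the 14-bit width
Result: 11100101000000 (decimal 14656)
Equivalent: 7141 << 6 = 7141 × 2^6 = 457024, truncated to 14 bits = 14656



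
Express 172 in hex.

Using repeated division by 16 (digits 10–15 are A–F):
172 ÷ 16 = 10 remainder 12 (C)
10 ÷ 16 = 0 remainder 10 (A)
Reading remainders bottom to top: AC



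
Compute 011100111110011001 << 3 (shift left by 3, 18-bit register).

Original: 011100111110011001 (decimal 118681)
Shift left by 3 positions
Append 3 zeros on the right and drop the 3 high bits that overflow the 18-bit width
Result: 100111110011001000 (decimal 163016)
Equivalent: 118681 << 3 = 118681 × 2^3 = 949448, truncated to 18 bits = 163016



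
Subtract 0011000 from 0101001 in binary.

Method 1 - Direct subtraction (column by column from the right: bit − bit − borrow-in; if negative, add 2 and borrow 1 from the next column):
borrow: 0100000
        0101001
-       0011000
---------------
        0010001

Method 2 - Add two's complement:
Two's complement of 0011000: invert → 1100111, add 1 → 1101000
  0101001
+ 1101000
---------
 10010001  (end carry out of the top bit = 1)
Discarding the end carry: 0010001
Decimal check:
  0101001 = 32 + 8 + 1 = 41
  0011000 = 16 + 8 = 24
  41 - 24 = 17, and 0010001 = 16 + 1 = 17 ✓



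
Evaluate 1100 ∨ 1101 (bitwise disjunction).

OR: 1 when either bit is 1
  1100
| 1101
------
  1101
Decimal: 12 | 13 = 13



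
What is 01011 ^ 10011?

XOR: 1 when bits differ
  01011
^ 10011
-------
  11000
Decimal: 11 ^ 19 = 24



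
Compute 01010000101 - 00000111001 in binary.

Method 1 - Direct subtraction (column by column from the right: bit − bit − borrow-in; if negative, add 2 and borrow 1 from the next column):
borrow: 00011110000
        01010000101
-       00000111001
-------------------
        01001001100

Method 2 - Add two's complement:
Two's complement of 00000111001: invert → 11111000110, add 1 → 11111000111
  01010000101
+ 11111000111
-------------
 101001001100  (end carry out of the top bit = 1)
Discarding the end carry: 01001001100
Decimal check:
  01010000101 = 512 + 128 + 4 + 1 = 645
  00000111001 = 32 + 16 + 8 + 1 = 57
  645 - 57 = 588, and 01001001100 = 512 + 64 + 8 + 4 = 588 ✓



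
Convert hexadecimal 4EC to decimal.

Expand by place value (powers of 16):
Digit values: E = 14, C = 12
4EC = 4 × 16^2 + 14 × 16^1 + 12 × 16^0
= 4 × 256 + 14 × 16 + 12 × 1
= 1024 + 224 + 12
= 1260



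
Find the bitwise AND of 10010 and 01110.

AND: 1 only when both bits are 1
  10010
& 01110
-------
  00010
Decimal: 18 & 14 = 2



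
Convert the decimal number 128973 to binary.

Using repeated division by 2:
128973 ÷ 2 = 64486 remainder 1
64486 ÷ 2 = 32243 remainder 0
32243 ÷ 2 = 16121 remainder 1
16121 ÷ 2 = 8060 remainder 1
8060 ÷ 2 = 4030 remainder 0
4030 ÷ 2 = 2015 remainder 0
2015 ÷ 2 = 1007 remainder 1
1007 ÷ 2 = 503 remainder 1
503 ÷ 2 = 251 remainder 1
251 ÷ 2 = 125 remainder 1
125 ÷ 2 = 62 remainder 1
62 ÷ 2 = 31 remainder 0
31 ÷ 2 = 15 remainder 1
15 ÷ 2 = 7 remainder 1
7 ÷ 2 = 3 remainder 1
3 ÷ 2 = 1 remainder 1
1 ÷ 2 = 0 remainder 1
Reading remainders bottom to top: 11111011111001101



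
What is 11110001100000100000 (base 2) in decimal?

Sum of powers of 2 for each 1-bit:
2^5 + 2^11 + 2^12 + 2^16 + 2^17 + 2^18 + 2^19
= 32 + 2048 + 4096 + 65536 + 131072 + 262144 + 524288
= 989216



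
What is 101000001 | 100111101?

OR: 1 when either bit is 1
  101000001
| 100111101
-----------
  101111101
Decimal: 321 | 317 = 381



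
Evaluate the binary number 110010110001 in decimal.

Sum of powers of 2 for each 1-bit:
2^0 + 2^4 + 2^5 + 2^7 + 2^10 + 2^11
= 1 + 16 + 32 + 128 + 1024 + 2048
= 3249



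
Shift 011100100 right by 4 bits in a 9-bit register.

Original: 011100100 (decimal 228)
Shift right by 4 positions
Drop the 4 low bits; fill with zeros on the left
Result: 000001110 (decimal 14)
Equivalent: 228 >> 4 = 228 ÷ 2^4 = 14



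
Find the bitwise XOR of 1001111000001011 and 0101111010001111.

XOR: 1 when bits differ
  1001111000001011
^ 0101111010001111
------------------
  1100000010000100
Decimal: 40459 ^ 24207 = 49284



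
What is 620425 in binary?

Using repeated division by 2:
620425 ÷ 2 = 310212 remainder 1
310212 ÷ 2 = 155106 remainder 0
155106 ÷ 2 = 77553 remainder 0
77553 ÷ 2 = 38776 remainder 1
38776 ÷ 2 = 19388 remainder 0
19388 ÷ 2 = 9694 remainder 0
9694 ÷ 2 = 4847 remainder 0
4847 ÷ 2 = 2423 remainder 1
2423 ÷ 2 = 1211 remainder 1
1211 ÷ 2 = 605 remainder 1
605 ÷ 2 = 302 remainder 1
302 ÷ 2 = 151 remainder 0
151 ÷ 2 = 75 remainder 1
75 ÷ 2 = 37 remainder 1
37 ÷ 2 = 18 remainder 1
18 ÷ 2 = 9 remainder 0
9 ÷ 2 = 4 remainder 1
4 ÷ 2 = 2 remainder 0
2 ÷ 2 = 1 remainder 0
1 ÷ 2 = 0 remainder 1
Reading remainders bottom to top: 10010111011110001001



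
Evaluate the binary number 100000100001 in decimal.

Sum of powers of 2 for each 1-bit:
2^0 + 2^5 + 2^11
= 1 + 32 + 2048
= 2081



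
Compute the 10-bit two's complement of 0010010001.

Original: 0010010001
Step 1 - Invert all bits: 1101101110
Step 2 - Add 1: 1101101111
Verification: 0010010001 + 1101101111 = 10000000000; discarding the end carry (carry out of the top bit) leaves the 10-bit value 0000000000, as required for x + (-x)



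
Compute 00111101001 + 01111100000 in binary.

Add column by column from the right: bit + bit + carry-in; write the sum mod 2, carry 1 when the sum is 2 or 3.
carry:  11111000000
        00111101001
+       01111100000
-------------------
       010111001001
(the carry out of the leftmost column, 0, becomes the leading bit)
Decimal check:
  00111101001 = 256 + 128 + 64 + 32 + 8 + 1 = 489
  01111100000 = 512 + 256 + 128 + 64 + 32 = 992
  489 + 992 = 1481, and 010111001001 = 1024 + 256 + 128 + 64 + 8 + 1 = 1481 ✓



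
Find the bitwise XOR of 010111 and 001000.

XOR: 1 when bits differ
  010111
^ 001000
--------
  011111
Decimal: 23 ^ 8 = 31



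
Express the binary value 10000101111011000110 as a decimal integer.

Sum of powers of 2 for each 1-bit:
2^1 + 2^2 + 2^6 + 2^7 + 2^9 + 2^10 + 2^11 + 2^12 + 2^14 + 2^19
= 2 + 4 + 64 + 128 + 512 + 1024 + 2048 + 4096 + 16384 + 524288
= 548550



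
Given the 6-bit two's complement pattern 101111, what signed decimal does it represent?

Binary: 101111
Sign bit: 1 (negative)
Invert: 010000
Add 1:  010001
Magnitude: 010001 = 16 + 1 = 17
Value: -17



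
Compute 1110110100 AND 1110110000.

AND: 1 only when both bits are 1
  1110110100
& 1110110000
------------
  1110110000
Decimal: 948 & 944 = 944



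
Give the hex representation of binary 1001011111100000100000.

Group into 4-bit nibbles from right:
  0010 = 2
  0101 = 5
  1111 = F
  1000 = 8
  0010 = 2
  0000 = 0
Result: 25F820



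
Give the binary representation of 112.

Using repeated division by 2:
112 ÷ 2 = 56 remainder 0
56 ÷ 2 = 28 remainder 0
28 ÷ 2 = 14 remainder 0
14 ÷ 2 = 7 remainder 0
7 ÷ 2 = 3 remainder 1
3 ÷ 2 = 1 remainder 1
1 ÷ 2 = 0 remainder 1
Reading remainders bottom to top: 1110000



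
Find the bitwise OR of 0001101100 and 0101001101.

OR: 1 when either bit is 1
  0001101100
| 0101001101
------------
  0101101101
Decimal: 108 | 333 = 365



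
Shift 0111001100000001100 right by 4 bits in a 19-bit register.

Original: 0111001100000001100 (decimal 235532)
Shift right by 4 positions
Drop the 4 low bits; fill with zeros on the left
Result: 0000011100110000000 (decimal 14720)
Equivalent: 235532 >> 4 = 235532 ÷ 2^4 = 14720



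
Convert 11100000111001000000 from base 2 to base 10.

Sum of powers of 2 for each 1-bit:
2^6 + 2^9 + 2^10 + 2^11 + 2^17 + 2^18 + 2^19
= 64 + 512 + 1024 + 2048 + 131072 + 262144 + 524288
= 921152



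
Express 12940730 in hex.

Using repeated division by 16 (digits 10–15 are A–F):
12940730 ÷ 16 = 808795 remainder 10 (A)
808795 ÷ 16 = 50549 remainder 11 (B)
50549 ÷ 16 = 3159 remainder 5
3159 ÷ 16 = 197 remainder 7
197 ÷ 16 = 12 remainder 5
12 ÷ 16 = 0 remainder 12 (C)
Reading remainders bottom to top: C575BA



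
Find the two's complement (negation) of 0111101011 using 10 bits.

Original: 0111101011
Step 1 - Invert all bits: 1000010100
Step 2 - Add 1: 1000010101
Verification: 0111101011 + 1000010101 = 10000000000; discarding the end carry (carry out of the top bit) leaves the 10-bit value 0000000000, as required for x + (-x)



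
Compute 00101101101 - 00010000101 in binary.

Method 1 - Direct subtraction (column by column from the right: bit − bit − borrow-in; if negative, add 2 and borrow 1 from the next column):
borrow: 00100000000
        00101101101
-       00010000101
-------------------
        00011101000

Method 2 - Add two's complement:
Two's complement of 00010000101: invert → 11101111010, add 1 → 11101111011
  00101101101
+ 11101111011
-------------
 100011101000  (end carry out of the top bit = 1)
Discarding the end carry: 00011101000
Decimal check:
  00101101101 = 256 + 64 + 32 + 8 + 4 + 1 = 365
  00010000101 = 128 + 4 + 1 = 133
  365 - 133 = 232, and 00011101000 = 128 + 64 + 32 + 8 = 232 ✓



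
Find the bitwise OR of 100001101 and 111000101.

OR: 1 when either bit is 1
  100001101
| 111000101
-----------
  111001101
Decimal: 269 | 453 = 461



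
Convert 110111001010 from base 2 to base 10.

Sum of powers of 2 for each 1-bit:
2^1 + 2^3 + 2^6 + 2^7 + 2^8 + 2^10 + 2^11
= 2 + 8 + 64 + 128 + 256 + 1024 + 2048
= 3530



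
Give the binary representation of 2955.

Using repeated division by 2:
2955 ÷ 2 = 1477 remainder 1
1477 ÷ 2 = 738 remainder 1
738 ÷ 2 = 369 remainder 0
369 ÷ 2 = 184 remainder 1
184 ÷ 2 = 92 remainder 0
92 ÷ 2 = 46 remainder 0
46 ÷ 2 = 23 remainder 0
23 ÷ 2 = 11 remainder 1
11 ÷ 2 = 5 remainder 1
5 ÷ 2 = 2 remainder 1
2 ÷ 2 = 1 remainder 0
1 ÷ 2 = 0 remainder 1
Reading remainders bottom to top: 101110001011



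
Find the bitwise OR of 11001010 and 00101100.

OR: 1 when either bit is 1
  11001010
| 00101100
----------
  11101110
Decimal: 202 | 44 = 238



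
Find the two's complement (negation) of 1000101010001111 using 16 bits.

Original (sign bit 1, negative): 1000101010001111
Step 1 - Invert all bits: 0111010101110000
Step 2 - Add 1: 0111010101110001
Verification: 1000101010001111 + 0111010101110001 = 10000000000000000; discarding the end carry (carry out of the top bit) leaves the 16-bit value 0000000000000000, as required for x + (-x)



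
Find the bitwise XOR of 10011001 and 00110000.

XOR: 1 when bits differ
  10011001
^ 00110000
----------
  10101001
Decimal: 153 ^ 48 = 169



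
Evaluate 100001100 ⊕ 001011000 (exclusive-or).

XOR: 1 when bits differ
  100001100
^ 001011000
-----------
  101010100
Decimal: 268 ^ 88 = 340



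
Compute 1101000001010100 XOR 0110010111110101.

XOR: 1 when bits differ
  1101000001010100
^ 0110010111110101
------------------
  1011010110100001
Decimal: 53332 ^ 26101 = 46497



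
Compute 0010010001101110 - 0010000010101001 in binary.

Method 1 - Direct subtraction (column by column from the right: bit − bit − borrow-in; if negative, add 2 and borrow 1 from the next column):
borrow: 0000011100000010
        0010010001101110
-       0010000010101001
------------------------
        0000001111000101

Method 2 - Add two's complement:
Two's complement of 0010000010101001: invert → 1101111101010110, add 1 → 1101111101010111
  0010010001101110
+ 1101111101010111
------------------
 10000001111000101  (end carry out of the top bit = 1)
Discarding the end carry: 0000001111000101
Decimal check:
  0010010001101110 = 8192 + 1024 + 64 + 32 + 8 + 4 + 2 = 9326
  0010000010101001 = 8192 + 128 + 32 + 8 + 1 = 8361
  9326 - 8361 = 965, and 0000001111000101 = 512 + 256 + 128 + 64 + 4 + 1 = 965 ✓



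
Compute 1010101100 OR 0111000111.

OR: 1 when either bit is 1
  1010101100
| 0111000111
------------
  1111101111
Decimal: 684 | 455 = 1007



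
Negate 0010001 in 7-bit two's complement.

Original: 0010001
Step 1 - Invert all bits: 1101110
Step 2 - Add 1: 1101111
Verification: 0010001 + 1101111 = 10000000; discarding the end carry (carry out of the top bit) leaves the 7-bit value 0000000, as required for x + (-x)



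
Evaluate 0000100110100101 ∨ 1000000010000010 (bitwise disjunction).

OR: 1 when either bit is 1
  0000100110100101
| 1000000010000010
------------------
  1000100110100111
Decimal: 2469 | 32898 = 35239



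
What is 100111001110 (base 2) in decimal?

Sum of powers of 2 for each 1-bit:
2^1 + 2^2 + 2^3 + 2^6 + 2^7 + 2^8 + 2^11
= 2 + 4 + 8 + 64 + 128 + 256 + 2048
= 2510



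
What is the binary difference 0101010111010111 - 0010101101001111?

Method 1 - Direct subtraction (column by column from the right: bit − bit − borrow-in; if negative, add 2 and borrow 1 from the next column):
borrow: 0101010000010000
        0101010111010111
-       0010101101001111
------------------------
        0010101010001000

Method 2 - Add two's complement:
Two's complement of 0010101101001111: invert → 1101010010110000, add 1 → 1101010010110001
  0101010111010111
+ 1101010010110001
------------------
 10010101010001000  (end carry out of the top bit = 1)
Discarding the end carry: 0010101010001000
Decimal check:
  0101010111010111 = 16384 + 4096 + 1024 + 256 + 128 + 64 + 16 + 4 + 2 + 1 = 21975
  0010101101001111 = 8192 + 2048 + 512 + 256 + 64 + 8 + 4 + 2 + 1 = 11087
  21975 - 11087 = 10888, and 0010101010001000 = 8192 + 2048 + 512 + 128 + 8 = 10888 ✓



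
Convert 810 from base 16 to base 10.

Expand by place value (powers of 16):
810 = 8 × 16^2 + 1 × 16^1 + 0 × 16^0
= 8 × 256 + 1 × 16 + 0 × 1
= 2048 + 16 + 0
= 2064



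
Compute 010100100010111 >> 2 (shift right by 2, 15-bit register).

Original: 010100100010111 (decimal 10519)
Shift right by 2 positions
Drop the 2 low bits; fill with zeros on the left
Result: 000101001000101 (decimal 2629)
Equivalent: 10519 >> 2 = 10519 ÷ 2^2 = 2629



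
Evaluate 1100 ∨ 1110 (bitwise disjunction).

OR: 1 when either bit is 1
  1100
| 1110
------
  1110
Decimal: 12 | 14 = 14



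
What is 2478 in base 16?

Using repeated division by 16 (digits 10–15 are A–F):
2478 ÷ 16 = 154 remainder 14 (E)
154 ÷ 16 = 9 remainder 10 (A)
9 ÷ 16 = 0 remainder 9
Reading remainders bottom to top: 9AE



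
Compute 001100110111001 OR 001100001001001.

OR: 1 when either bit is 1
  001100110111001
| 001100001001001
-----------------
  001100111111001
Decimal: 6585 | 6217 = 6649



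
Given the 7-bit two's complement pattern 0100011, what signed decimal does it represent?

Binary: 0100011
Sign bit: 0 (non-negative)
Read directly as an unsigned value:
0100011 = 32 + 2 + 1 = 35
Value: 35



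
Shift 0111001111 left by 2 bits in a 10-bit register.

Original: 0111001111 (decimal 463)
Shift left by 2 positions
Append 2 zeros on the right and drop the 2 high bits that overflow the 10-bit width
Result: 1100111100 (decimal 828)
Equivalent: 463 << 2 = 463 × 2^2 = 1852, truncated to 10 bits = 828



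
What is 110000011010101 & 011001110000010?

AND: 1 only when both bits are 1
  110000011010101
& 011001110000010
-----------------
  010000010000000
Decimal: 24789 & 13186 = 8320



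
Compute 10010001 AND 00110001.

AND: 1 only when both bits are 1
  10010001
& 00110001
----------
  00010001
Decimal: 145 & 49 = 17



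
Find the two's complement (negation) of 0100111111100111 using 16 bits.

Original: 0100111111100111
Step 1 - Invert all bits: 1011000000011000
Step 2 - Add 1: 1011000000011001
Verification: 0100111111100111 + 1011000000011001 = 10000000000000000; discarding the end carry (carry out of the top bit) leaves the 16-bit value 0000000000000000, as required for x + (-x)



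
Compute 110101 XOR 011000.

XOR: 1 when bits differ
  110101
^ 011000
--------
  101101
Decimal: 53 ^ 24 = 45



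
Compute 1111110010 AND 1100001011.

AND: 1 only when both bits are 1
  1111110010
& 1100001011
------------
  1100000010
Decimal: 1010 & 779 = 770



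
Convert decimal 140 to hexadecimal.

Using repeated division by 16 (digits 10–15 are A–F):
140 ÷ 16 = 8 remainder 12 (C)
8 ÷ 16 = 0 remainder 8
Reading remainders bottom to top: 8C



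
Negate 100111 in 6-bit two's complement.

Original (sign bit 1, negative): 100111
Step 1 - Invert all bits: 011000
Step 2 - Add 1: 011001
Verification: 100111 + 011001 = 1000000; discarding the end carry (carry out of the top bit) leaves the 6-bit value 000000, as required for x + (-x)



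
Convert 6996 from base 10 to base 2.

Using repeated division by 2:
6996 ÷ 2 = 3498 remainder 0
3498 ÷ 2 = 1749 remainder 0
1749 ÷ 2 = 874 remainder 1
874 ÷ 2 = 437 remainder 0
437 ÷ 2 = 218 remainder 1
218 ÷ 2 = 109 remainder 0
109 ÷ 2 = 54 remainder 1
54 ÷ 2 = 27 remainder 0
27 ÷ 2 = 13 remainder 1
13 ÷ 2 = 6 remainder 1
6 ÷ 2 = 3 remainder 0
3 ÷ 2 = 1 remainder 1
1 ÷ 2 = 0 remainder 1
Reading remainders bottom to top: 1101101010100



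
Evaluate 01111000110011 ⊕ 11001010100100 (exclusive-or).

XOR: 1 when bits differ
  01111000110011
^ 11001010100100
----------------
  10110010010111
Decimal: 7731 ^ 12964 = 11415



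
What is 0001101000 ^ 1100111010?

XOR: 1 when bits differ
  0001101000
^ 1100111010
------------
  1101010010
Decimal: 104 ^ 826 = 850



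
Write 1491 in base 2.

Using repeated division by 2:
1491 ÷ 2 = 745 remainder 1
745 ÷ 2 = 372 remainder 1
372 ÷ 2 = 186 remainder 0
186 ÷ 2 = 93 remainder 0
93 ÷ 2 = 46 remainder 1
46 ÷ 2 = 23 remainder 0
23 ÷ 2 = 11 remainder 1
11 ÷ 2 = 5 remainder 1
5 ÷ 2 = 2 remainder 1
2 ÷ 2 = 1 remainder 0
1 ÷ 2 = 0 remainder 1
Reading remainders bottom to top: 10111010011



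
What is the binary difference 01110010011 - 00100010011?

Method 1 - Direct subtraction (column by column from the right: bit − bit − borrow-in; if negative, add 2 and borrow 1 from the next column):
borrow: 00000000000
        01110010011
-       00100010011
-------------------
        01010000000

Method 2 - Add two's complement:
Two's complement of 00100010011: invert → 11011101100, add 1 → 11011101101
  01110010011
+ 11011101101
-------------
 101010000000  (end carry out of the top bit = 1)
Discarding the end carry: 01010000000
Decimal check:
  01110010011 = 512 + 256 + 128 + 16 + 2 + 1 = 915
  00100010011 = 256 + 16 + 2 + 1 = 275
  915 - 275 = 640, and 01010000000 = 512 + 128 = 640 ✓



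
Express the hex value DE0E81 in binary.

Convert each hex digit to 4 bits:
  D = 1101
  E = 1110
  0 = 0000
  E = 1110
  8 = 1000
  1 = 0001
Concatenate: 110111100000111010000001



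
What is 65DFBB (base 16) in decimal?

Expand by place value (powers of 16):
Digit values: D = 13, F = 15, B = 11
65DFBB = 6 × 16^5 + 5 × 16^4 + 13 × 16^3 + 15 × 16^2 + 11 × 16^1 + 11 × 16^0
= 6 × 1048576 + 5 × 65536 + 13 × 4096 + 15 × 256 + 11 × 16 + 11 × 1
= 6291456 + 327680 + 53248 + 3840 + 176 + 11
= 6676411



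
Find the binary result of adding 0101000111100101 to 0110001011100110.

Add column by column from the right: bit + bit + carry-in; write the sum mod 2, carry 1 when the sum is 2 or 3.
carry:  1000011111001000
        0101000111100101
+       0110001011100110
------------------------
       01011010011001011
(the carry out of the leftmost column, 0, becomes the leading bit)
Decimal check:
  0101000111100101 = 16384 + 4096 + 256 + 128 + 64 + 32 + 4 + 1 = 20965
  0110001011100110 = 16384 + 8192 + 512 + 128 + 64 + 32 + 4 + 2 = 25318
  20965 + 25318 = 46283, and 01011010011001011 = 32768 + 8192 + 4096 + 1024 + 128 + 64 + 8 + 2 + 1 = 46283 ✓



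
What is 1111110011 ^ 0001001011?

XOR: 1 when bits differ
  1111110011
^ 0001001011
------------
  1110111000
Decimal: 1011 ^ 75 = 952



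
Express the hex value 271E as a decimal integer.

Expand by place value (powers of 16):
Digit values: E = 14
271E = 2 × 16^3 + 7 × 16^2 + 1 × 16^1 + 14 × 16^0
= 2 × 4096 + 7 × 256 + 1 × 16 + 14 × 1
= 8192 + 1792 + 16 + 14
= 10014



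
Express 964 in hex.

Using repeated division by 16 (digits 10–15 are A–F):
964 ÷ 16 = 60 remainder 4
60 ÷ 16 = 3 remainder 12 (C)
3 ÷ 16 = 0 remainder 3
Reading remainders bottom to top: 3C4



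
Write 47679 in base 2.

Using repeated division by 2:
47679 ÷ 2 = 23839 remainder 1
23839 ÷ 2 = 11919 remainder 1
11919 ÷ 2 = 5959 remainder 1
5959 ÷ 2 = 2979 remainder 1
2979 ÷ 2 = 1489 remainder 1
1489 ÷ 2 = 744 remainder 1
744 ÷ 2 = 372 remainder 0
372 ÷ 2 = 186 remainder 0
186 ÷ 2 = 93 remainder 0
93 ÷ 2 = 46 remainder 1
46 ÷ 2 = 23 remainder 0
23 ÷ 2 = 11 remainder 1
11 ÷ 2 = 5 remainder 1
5 ÷ 2 = 2 remainder 1
2 ÷ 2 = 1 remainder 0
1 ÷ 2 = 0 remainder 1
Reading remainders bottom to top: 1011101000111111



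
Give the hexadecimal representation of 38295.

Using repeated division by 16 (digits 10–15 are A–F):
38295 ÷ 16 = 2393 remainder 7
2393 ÷ 16 = 149 remainder 9
149 ÷ 16 = 9 remainder 5
9 ÷ 16 = 0 remainder 9
Reading remainders bottom to top: 9597



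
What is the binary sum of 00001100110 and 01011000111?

Add column by column from the right: bit + bit + carry-in; write the sum mod 2, carry 1 when the sum is 2 or 3.
carry:  00110001100
        00001100110
+       01011000111
-------------------
       001100101101
(the carry out of the leftmost column, 0, becomes the leading bit)
Decimal check:
  00001100110 = 64 + 32 + 4 + 2 = 102
  01011000111 = 512 + 128 + 64 + 4 + 2 + 1 = 711
  102 + 711 = 813, and 001100101101 = 512 + 256 + 32 + 8 + 4 + 1 = 813 ✓



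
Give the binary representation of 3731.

Using repeated division by 2:
3731 ÷ 2 = 1865 remainder 1
1865 ÷ 2 = 932 remainder 1
932 ÷ 2 = 466 remainder 0
466 ÷ 2 = 233 remainder 0
233 ÷ 2 = 116 remainder 1
116 ÷ 2 = 58 remainder 0
58 ÷ 2 = 29 remainder 0
29 ÷ 2 = 14 remainder 1
14 ÷ 2 = 7 remainder 0
7 ÷ 2 = 3 remainder 1
3 ÷ 2 = 1 remainder 1
1 ÷ 2 = 0 remainder 1
Reading remainders bottom to top: 111010010011



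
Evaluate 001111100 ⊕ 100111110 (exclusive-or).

XOR: 1 when bits differ
  001111100
^ 100111110
-----------
  101000010
Decimal: 124 ^ 318 = 322



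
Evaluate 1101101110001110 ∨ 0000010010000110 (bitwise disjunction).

OR: 1 when either bit is 1
  1101101110001110
| 0000010010000110
------------------
  1101111110001110
Decimal: 56206 | 1158 = 57230



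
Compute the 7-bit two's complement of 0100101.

Original: 0100101
Step 1 - Invert all bits: 1011010
Step 2 - Add 1: 1011011
Verification: 0100101 + 1011011 = 10000000; discarding the end carry (carry out of the top bit) leaves the 7-bit value 0000000, as required for x + (-x)



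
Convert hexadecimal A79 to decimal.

Expand by place value (powers of 16):
Digit values: A = 10
A79 = 10 × 16^2 + 7 × 16^1 + 9 × 16^0
= 10 × 256 + 7 × 16 + 9 × 1
= 2560 + 112 + 9
= 2681



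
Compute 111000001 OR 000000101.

OR: 1 when either bit is 1
  111000001
| 000000101
-----------
  111000101
Decimal: 449 | 5 = 453



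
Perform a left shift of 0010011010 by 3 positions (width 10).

Original: 0010011010 (decimal 154)
Shift left by 3 positions
Append 3 zeros on the right and drop the 3 high bits that overflow the 10-bit width
Result: 0011010000 (decimal 208)
Equivalent: 154 << 3 = 154 × 2^3 = 1232, truncated to 10 bits = 208



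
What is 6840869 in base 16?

Using repeated division by 16 (digits 10–15 are A–F):
6840869 ÷ 16 = 427554 remainder 5
427554 ÷ 16 = 26722 remainder 2
26722 ÷ 16 = 1670 remainder 2
1670 ÷ 16 = 104 remainder 6
104 ÷ 16 = 6 remainder 8
6 ÷ 16 = 0 remainder 6
Reading remainders bottom to top: 686225



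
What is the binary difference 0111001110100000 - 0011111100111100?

Method 1 - Direct subtraction (column by column from the right: bit − bit − borrow-in; if negative, add 2 and borrow 1 from the next column):
borrow: 0111100011111000
        0111001110100000
-       0011111100111100
------------------------
        0011010001100100

Method 2 - Add two's complement:
Two's complement of 0011111100111100: invert → 1100000011000011, add 1 → 1100000011000100
  0111001110100000
+ 1100000011000100
------------------
 10011010001100100  (end carry out of the top bit = 1)
Discarding the end carry: 0011010001100100
Decimal check:
  0111001110100000 = 16384 + 8192 + 4096 + 512 + 256 + 128 + 32 = 29600
  0011111100111100 = 8192 + 4096 + 2048 + 1024 + 512 + 256 + 32 + 16 + 8 + 4 = 16188
  29600 - 16188 = 13412, and 0011010001100100 = 8192 + 4096 + 1024 + 64 + 32 + 4 = 13412 ✓



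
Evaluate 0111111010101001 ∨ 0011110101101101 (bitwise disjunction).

OR: 1 when either bit is 1
  0111111010101001
| 0011110101101101
------------------
  0111111111101101
Decimal: 32425 | 15725 = 32749



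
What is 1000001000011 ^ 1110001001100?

XOR: 1 when bits differ
  1000001000011
^ 1110001001100
---------------
  0110000001111
Decimal: 4163 ^ 7244 = 3087



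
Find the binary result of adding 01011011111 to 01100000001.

Add column by column from the right: bit + bit + carry-in; write the sum mod 2, carry 1 when the sum is 2 or 3.
carry:  10000111110
        01011011111
+       01100000001
-------------------
       010111100000
(the carry out of the leftmost column, 0, becomes the leading bit)
Decimal check:
  01011011111 = 512 + 128 + 64 + 16 + 8 + 4 + 2 + 1 = 735
  01100000001 = 512 + 256 + 1 = 769
  735 + 769 = 1504, and 010111100000 = 1024 + 256 + 128 + 64 + 32 = 1504 ✓



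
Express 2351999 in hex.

Using repeated division by 16 (digits 10–15 are A–F):
2351999 ÷ 16 = 146999 remainder 15 (F)
146999 ÷ 16 = 9187 remainder 7
9187 ÷ 16 = 574 remainder 3
574 ÷ 16 = 35 remainder 14 (E)
35 ÷ 16 = 2 remainder 3
2 ÷ 16 = 0 remainder 2
Reading remainders bottom to top: 23E37F



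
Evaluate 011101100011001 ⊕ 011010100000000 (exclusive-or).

XOR: 1 when bits differ
  011101100011001
^ 011010100000000
-----------------
  000111000011001
Decimal: 15129 ^ 13568 = 3609



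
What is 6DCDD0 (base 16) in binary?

Convert each hex digit to 4 bits:
  6 = 0110
  D = 1101
  C = 1100
  D = 1101
  D = 1101
  0 = 0000
Concatenate: 011011011100110111010000



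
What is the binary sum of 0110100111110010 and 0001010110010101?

Add column by column from the right: bit + bit + carry-in; write the sum mod 2, carry 1 when the sum is 2 or 3.
carry:  0000001111100000
        0110100111110010
+       0001010110010101
------------------------
       00111111110000111
(the carry out of the leftmost column, 0, becomes the leading bit)
Decimal check:
  0110100111110010 = 16384 + 8192 + 2048 + 256 + 128 + 64 + 32 + 16 + 2 = 27122
  0001010110010101 = 4096 + 1024 + 256 + 128 + 16 + 4 + 1 = 5525
  27122 + 5525 = 32647, and 00111111110000111 = 16384 + 8192 + 4096 + 2048 + 1024 + 512 + 256 + 128 + 4 + 2 + 1 = 32647 ✓



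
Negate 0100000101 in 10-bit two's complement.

Original: 0100000101
Step 1 - Invert all bits: 1011111010
Step 2 - Add 1: 1011111011
Verification: 0100000101 + 1011111011 = 10000000000; discarding the end carry (carry out of the top bit) leaves the 10-bit value 0000000000, as required for x + (-x)



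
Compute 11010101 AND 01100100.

AND: 1 only when both bits are 1
  11010101
& 01100100
----------
  01000100
Decimal: 213 & 100 = 68



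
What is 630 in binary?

Using repeated division by 2:
630 ÷ 2 = 315 remainder 0
315 ÷ 2 = 157 remainder 1
157 ÷ 2 = 78 remainder 1
78 ÷ 2 = 39 remainder 0
39 ÷ 2 = 19 remainder 1
19 ÷ 2 = 9 remainder 1
9 ÷ 2 = 4 remainder 1
4 ÷ 2 = 2 remainder 0
2 ÷ 2 = 1 remainder 0
1 ÷ 2 = 0 remainder 1
Reading remainders bottom to top: 1001110110



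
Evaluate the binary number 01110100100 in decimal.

Sum of powers of 2 for each 1-bit:
2^2 + 2^5 + 2^7 + 2^8 + 2^9
= 4 + 32 + 128 + 256 + 512
= 932



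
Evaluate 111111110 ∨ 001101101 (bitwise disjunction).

OR: 1 when either bit is 1
  111111110
| 001101101
-----------
  111111111
Decimal: 510 | 109 = 511



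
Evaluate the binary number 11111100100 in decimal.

Sum of powers of 2 for each 1-bit:
2^2 + 2^5 + 2^6 + 2^7 + 2^8 + 2^9 + 2^10
= 4 + 32 + 64 + 128 + 256 + 512 + 1024
= 2020



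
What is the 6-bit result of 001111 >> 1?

Original: 001111 (decimal 15)
Shift right by 1 position
Drop the 1 low bit; fill with zero on the left
Result: 000111 (decimal 7)
Equivalent: 15 >> 1 = 15 ÷ 2^1 = 7



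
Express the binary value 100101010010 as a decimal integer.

Sum of powers of 2 for each 1-bit:
2^1 + 2^4 + 2^6 + 2^8 + 2^11
= 2 + 16 + 64 + 256 + 2048
= 2386



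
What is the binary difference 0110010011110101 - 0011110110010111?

Method 1 - Direct subtraction (column by column from the right: bit − bit − borrow-in; if negative, add 2 and borrow 1 from the next column):
borrow: 0111111000111100
        0110010011110101
-       0011110110010111
------------------------
        0010011101011110

Method 2 - Add two's complement:
Two's complement of 0011110110010111: invert → 1100001001101000, add 1 → 1100001001101001
  0110010011110101
+ 1100001001101001
------------------
 10010011101011110  (end carry out of the top bit = 1)
Discarding the end carry: 0010011101011110
Decimal check:
  0110010011110101 = 16384 + 8192 + 1024 + 128 + 64 + 32 + 16 + 4 + 1 = 25845
  0011110110010111 = 8192 + 4096 + 2048 + 1024 + 256 + 128 + 16 + 4 + 2 + 1 = 15767
  25845 - 15767 = 10078, and 0010011101011110 = 8192 + 1024 + 512 + 256 + 64 + 16 + 8 + 4 + 2 = 10078 ✓



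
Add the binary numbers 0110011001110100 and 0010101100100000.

Add column by column from the right: bit + bit + carry-in; write the sum mod 2, carry 1 when the sum is 2 or 3.
carry:  1101110011000000
        0110011001110100
+       0010101100100000
------------------------
       01001000110010100
(the carry out of the leftmost column, 0, becomes the leading bit)
Decimal check:
  0110011001110100 = 16384 + 8192 + 1024 + 512 + 64 + 32 + 16 + 4 = 26228
  0010101100100000 = 8192 + 2048 + 512 + 256 + 32 = 11040
  26228 + 11040 = 37268, and 01001000110010100 = 32768 + 4096 + 256 + 128 + 16 + 4 = 37268 ✓



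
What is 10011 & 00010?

AND: 1 only when both bits are 1
  10011
& 00010
-------
  00010
Decimal: 19 & 2 = 2



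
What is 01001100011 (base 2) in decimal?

Sum of powers of 2 for each 1-bit:
2^0 + 2^1 + 2^5 + 2^6 + 2^9
= 1 + 2 + 32 + 64 + 512
= 611



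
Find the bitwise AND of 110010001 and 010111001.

AND: 1 only when both bits are 1
  110010001
& 010111001
-----------
  010010001
Decimal: 401 & 185 = 145



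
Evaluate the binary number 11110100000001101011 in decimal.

Sum of powers of 2 for each 1-bit:
2^0 + 2^1 + 2^3 + 2^5 + 2^6 + 2^14 + 2^16 + 2^17 + 2^18 + 2^19
= 1 + 2 + 8 + 32 + 64 + 16384 + 65536 + 131072 + 262144 + 524288
= 999531



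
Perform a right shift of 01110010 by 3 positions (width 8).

Original: 01110010 (decimal 114)
Shift right by 3 positions
Drop the 3 low bits; fill with zeros on the left
Result: 00001110 (decimal 14)
Equivalent: 114 >> 3 = 114 ÷ 2^3 = 14



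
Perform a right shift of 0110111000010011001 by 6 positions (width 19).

Original: 0110111000010011001 (decimal 225433)
Shift right by 6 positions
Drop the 6 low bits; fill with zeros on the left
Result: 0000000110111000010 (decimal 3522)
Equivalent: 225433 >> 6 = 225433 ÷ 2^6 = 3522



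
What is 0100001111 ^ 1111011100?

XOR: 1 when bits differ
  0100001111
^ 1111011100
------------
  1011010011
Decimal: 271 ^ 988 = 723



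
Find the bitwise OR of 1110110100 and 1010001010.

OR: 1 when either bit is 1
  1110110100
| 1010001010
------------
  1110111110
Decimal: 948 | 650 = 958



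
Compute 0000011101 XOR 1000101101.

XOR: 1 when bits differ
  0000011101
^ 1000101101
------------
  1000110000
Decimal: 29 ^ 557 = 560



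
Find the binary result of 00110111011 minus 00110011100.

Method 1 - Direct subtraction (column by column from the right: bit − bit − borrow-in; if negative, add 2 and borrow 1 from the next column):
borrow: 00000111000
        00110111011
-       00110011100
-------------------
        00000011111

Method 2 - Add two's complement:
Two's complement of 00110011100: invert → 11001100011, add 1 → 11001100100
  00110111011
+ 11001100100
-------------
 100000011111  (end carry out of the top bit = 1)
Discarding the end carry: 00000011111
Decimal check:
  00110111011 = 256 + 128 + 32 + 16 + 8 + 2 + 1 = 443
  00110011100 = 256 + 128 + 16 + 8 + 4 = 412
  443 - 412 = 31, and 00000011111 = 16 + 8 + 4 + 2 + 1 = 31 ✓



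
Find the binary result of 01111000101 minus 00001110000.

Method 1 - Direct subtraction (column by column from the right: bit − bit − borrow-in; if negative, add 2 and borrow 1 from the next column):
borrow: 00011100000
        01111000101
-       00001110000
-------------------
        01101010101

Method 2 - Add two's complement:
Two's complement of 00001110000: invert → 11110001111, add 1 → 11110010000
  01111000101
+ 11110010000
-------------
 101101010101  (end carry out of the top bit = 1)
Discarding the end carry: 01101010101
Decimal check:
  01111000101 = 512 + 256 + 128 + 64 + 4 + 1 = 965
  00001110000 = 64 + 32 + 16 = 112
  965 - 112 = 853, and 01101010101 = 512 + 256 + 64 + 16 + 4 + 1 = 853 ✓



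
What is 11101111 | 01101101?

OR: 1 when either bit is 1
  11101111
| 01101101
----------
  11101111
Decimal: 239 | 109 = 239



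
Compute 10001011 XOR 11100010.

XOR: 1 when bits differ
  10001011
^ 11100010
----------
  01101001
Decimal: 139 ^ 226 = 105



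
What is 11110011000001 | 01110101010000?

OR: 1 when either bit is 1
  11110011000001
| 01110101010000
----------------
  11110111010001
Decimal: 15553 | 7504 = 15825

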